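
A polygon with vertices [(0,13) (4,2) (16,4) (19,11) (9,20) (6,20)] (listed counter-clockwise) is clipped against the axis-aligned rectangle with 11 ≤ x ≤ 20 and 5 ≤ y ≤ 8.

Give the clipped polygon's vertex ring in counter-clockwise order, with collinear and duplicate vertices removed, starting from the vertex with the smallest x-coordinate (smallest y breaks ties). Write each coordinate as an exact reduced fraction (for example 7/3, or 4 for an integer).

Clipped polygon: [(11,5) (115/7,5) (124/7,8) (11,8)]

1. After x ≥ 11: [(11,19/6) (16,4) (19,11) (11,91/5)]
2. After x ≤ 20: [(11,19/6) (16,4) (19,11) (11,91/5)]
3. After y ≥ 5: [(11,5) (115/7,5) (19,11) (11,91/5)]
4. After y ≤ 8: [(11,8) (11,5) (115/7,5) (124/7,8)]
5. Canonical ring: [(11,5) (115/7,5) (124/7,8) (11,8)]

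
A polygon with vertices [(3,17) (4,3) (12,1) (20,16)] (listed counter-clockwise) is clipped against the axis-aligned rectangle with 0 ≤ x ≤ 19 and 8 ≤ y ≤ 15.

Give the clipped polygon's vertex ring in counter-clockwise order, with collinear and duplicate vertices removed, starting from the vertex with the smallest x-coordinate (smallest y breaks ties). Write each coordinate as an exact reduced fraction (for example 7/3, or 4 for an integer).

Clipped polygon: [(22/7,15) (51/14,8) (236/15,8) (19,113/8) (19,15)]

1. After x ≥ 0: [(3,17) (4,3) (12,1) (20,16)]
2. After x ≤ 19: [(19,273/17) (3,17) (4,3) (12,1) (19,113/8)]
3. After y ≥ 8: [(19,273/17) (3,17) (51/14,8) (236/15,8) (19,113/8)]
4. After y ≤ 15: [(19,15) (22/7,15) (51/14,8) (236/15,8) (19,113/8)]
5. Canonical ring: [(22/7,15) (51/14,8) (236/15,8) (19,113/8) (19,15)]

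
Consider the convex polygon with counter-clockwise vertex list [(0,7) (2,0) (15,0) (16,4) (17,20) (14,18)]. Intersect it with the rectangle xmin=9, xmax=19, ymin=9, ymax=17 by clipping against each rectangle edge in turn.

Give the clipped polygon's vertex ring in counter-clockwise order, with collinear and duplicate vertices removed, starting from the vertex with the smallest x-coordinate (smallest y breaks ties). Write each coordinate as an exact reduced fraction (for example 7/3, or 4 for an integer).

Clipped polygon: [(9,9) (261/16,9) (269/16,17) (140/11,17) (9,197/14)]

1. After x ≥ 9: [(9,197/14) (9,0) (15,0) (16,4) (17,20) (14,18)]
2. After x ≤ 19: [(9,197/14) (9,0) (15,0) (16,4) (17,20) (14,18)]
3. After y ≥ 9: [(9,197/14) (9,9) (261/16,9) (17,20) (14,18)]
4. After y ≤ 17: [(140/11,17) (9,197/14) (9,9) (261/16,9) (269/16,17)]
5. Canonical ring: [(9,9) (261/16,9) (269/16,17) (140/11,17) (9,197/14)]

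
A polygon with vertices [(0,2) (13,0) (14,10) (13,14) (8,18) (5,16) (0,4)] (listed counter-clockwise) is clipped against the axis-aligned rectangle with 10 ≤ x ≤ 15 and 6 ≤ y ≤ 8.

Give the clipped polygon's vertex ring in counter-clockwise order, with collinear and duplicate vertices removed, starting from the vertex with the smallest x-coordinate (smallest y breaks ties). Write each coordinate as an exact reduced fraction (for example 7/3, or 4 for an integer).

1. After x ≥ 10: [(10,6/13) (13,0) (14,10) (13,14) (10,82/5)]
2. After x ≤ 15: [(10,6/13) (13,0) (14,10) (13,14) (10,82/5)]
3. After y ≥ 6: [(10,6) (68/5,6) (14,10) (13,14) (10,82/5)]
4. After y ≤ 8: [(10,8) (10,6) (68/5,6) (69/5,8)]
5. Canonical ring: [(10,6) (68/5,6) (69/5,8) (10,8)]

Clipped polygon: [(10,6) (68/5,6) (69/5,8) (10,8)]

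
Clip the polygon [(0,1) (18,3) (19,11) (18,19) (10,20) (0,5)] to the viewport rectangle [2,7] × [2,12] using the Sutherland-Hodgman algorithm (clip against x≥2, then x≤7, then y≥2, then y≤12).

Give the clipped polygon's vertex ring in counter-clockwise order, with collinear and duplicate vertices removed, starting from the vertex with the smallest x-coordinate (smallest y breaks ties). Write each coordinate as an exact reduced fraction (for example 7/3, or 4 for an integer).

Clipped polygon: [(2,2) (7,2) (7,12) (14/3,12) (2,8)]

1. After x ≥ 2: [(2,11/9) (18,3) (19,11) (18,19) (10,20) (2,8)]
2. After x ≤ 7: [(2,11/9) (7,16/9) (7,31/2) (2,8)]
3. After y ≥ 2: [(2,2) (7,2) (7,31/2) (2,8)]
4. After y ≤ 12: [(2,2) (7,2) (7,12) (14/3,12) (2,8)]
5. Canonical ring: [(2,2) (7,2) (7,12) (14/3,12) (2,8)]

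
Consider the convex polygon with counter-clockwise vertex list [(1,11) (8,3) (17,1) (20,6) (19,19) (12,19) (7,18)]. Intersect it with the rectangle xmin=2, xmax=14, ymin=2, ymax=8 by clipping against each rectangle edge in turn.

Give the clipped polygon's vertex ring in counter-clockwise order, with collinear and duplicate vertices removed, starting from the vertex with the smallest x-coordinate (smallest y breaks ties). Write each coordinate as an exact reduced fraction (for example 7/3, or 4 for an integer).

Clipped polygon: [(29/8,8) (8,3) (25/2,2) (14,2) (14,8)]

1. After x ≥ 2: [(2,73/6) (2,69/7) (8,3) (17,1) (20,6) (19,19) (12,19) (7,18)]
2. After x ≤ 14: [(2,73/6) (2,69/7) (8,3) (14,5/3) (14,19) (12,19) (7,18)]
3. After y ≥ 2: [(2,73/6) (2,69/7) (8,3) (25/2,2) (14,2) (14,19) (12,19) (7,18)]
4. After y ≤ 8: [(29/8,8) (8,3) (25/2,2) (14,2) (14,8)]
5. Canonical ring: [(29/8,8) (8,3) (25/2,2) (14,2) (14,8)]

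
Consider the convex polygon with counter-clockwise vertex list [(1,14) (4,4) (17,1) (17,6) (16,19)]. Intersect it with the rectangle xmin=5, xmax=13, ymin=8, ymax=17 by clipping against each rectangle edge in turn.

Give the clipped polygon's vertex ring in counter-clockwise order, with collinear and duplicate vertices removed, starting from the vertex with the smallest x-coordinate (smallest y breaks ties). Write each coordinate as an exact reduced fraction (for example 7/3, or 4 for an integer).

Clipped polygon: [(5,8) (13,8) (13,17) (10,17) (5,46/3)]

1. After x ≥ 5: [(5,46/3) (5,49/13) (17,1) (17,6) (16,19)]
2. After x ≤ 13: [(13,18) (5,46/3) (5,49/13) (13,25/13)]
3. After y ≥ 8: [(13,8) (13,18) (5,46/3) (5,8)]
4. After y ≤ 17: [(13,8) (13,17) (10,17) (5,46/3) (5,8)]
5. Canonical ring: [(5,8) (13,8) (13,17) (10,17) (5,46/3)]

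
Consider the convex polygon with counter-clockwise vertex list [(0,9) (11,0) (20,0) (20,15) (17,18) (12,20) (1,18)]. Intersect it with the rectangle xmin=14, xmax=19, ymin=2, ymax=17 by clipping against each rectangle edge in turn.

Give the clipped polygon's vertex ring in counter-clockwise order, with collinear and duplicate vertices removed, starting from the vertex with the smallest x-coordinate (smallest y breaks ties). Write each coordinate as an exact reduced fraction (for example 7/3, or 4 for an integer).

Clipped polygon: [(14,2) (19,2) (19,16) (18,17) (14,17)]

1. After x ≥ 14: [(14,0) (20,0) (20,15) (17,18) (14,96/5)]
2. After x ≤ 19: [(14,0) (19,0) (19,16) (17,18) (14,96/5)]
3. After y ≥ 2: [(14,2) (19,2) (19,16) (17,18) (14,96/5)]
4. After y ≤ 17: [(14,17) (14,2) (19,2) (19,16) (18,17)]
5. Canonical ring: [(14,2) (19,2) (19,16) (18,17) (14,17)]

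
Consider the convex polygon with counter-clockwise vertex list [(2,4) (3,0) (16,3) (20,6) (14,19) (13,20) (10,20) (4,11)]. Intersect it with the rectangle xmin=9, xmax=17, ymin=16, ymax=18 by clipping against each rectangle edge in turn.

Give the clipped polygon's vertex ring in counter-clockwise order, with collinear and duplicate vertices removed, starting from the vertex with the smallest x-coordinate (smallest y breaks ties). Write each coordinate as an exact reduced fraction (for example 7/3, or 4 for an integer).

Clipped polygon: [(9,16) (200/13,16) (188/13,18) (9,18)]

1. After x ≥ 9: [(9,18/13) (16,3) (20,6) (14,19) (13,20) (10,20) (9,37/2)]
2. After x ≤ 17: [(9,18/13) (16,3) (17,15/4) (17,25/2) (14,19) (13,20) (10,20) (9,37/2)]
3. After y ≥ 16: [(9,16) (200/13,16) (14,19) (13,20) (10,20) (9,37/2)]
4. After y ≤ 18: [(9,18) (9,16) (200/13,16) (188/13,18)]
5. Canonical ring: [(9,16) (200/13,16) (188/13,18) (9,18)]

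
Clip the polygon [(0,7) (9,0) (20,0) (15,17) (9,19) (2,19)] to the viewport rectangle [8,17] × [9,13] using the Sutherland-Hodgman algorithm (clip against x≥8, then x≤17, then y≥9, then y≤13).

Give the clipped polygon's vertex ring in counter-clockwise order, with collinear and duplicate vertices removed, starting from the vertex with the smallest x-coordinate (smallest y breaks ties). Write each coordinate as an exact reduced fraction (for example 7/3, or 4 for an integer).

Clipped polygon: [(8,9) (17,9) (17,51/5) (275/17,13) (8,13)]

1. After x ≥ 8: [(8,7/9) (9,0) (20,0) (15,17) (9,19) (8,19)]
2. After x ≤ 17: [(8,7/9) (9,0) (17,0) (17,51/5) (15,17) (9,19) (8,19)]
3. After y ≥ 9: [(8,9) (17,9) (17,51/5) (15,17) (9,19) (8,19)]
4. After y ≤ 13: [(8,13) (8,9) (17,9) (17,51/5) (275/17,13)]
5. Canonical ring: [(8,9) (17,9) (17,51/5) (275/17,13) (8,13)]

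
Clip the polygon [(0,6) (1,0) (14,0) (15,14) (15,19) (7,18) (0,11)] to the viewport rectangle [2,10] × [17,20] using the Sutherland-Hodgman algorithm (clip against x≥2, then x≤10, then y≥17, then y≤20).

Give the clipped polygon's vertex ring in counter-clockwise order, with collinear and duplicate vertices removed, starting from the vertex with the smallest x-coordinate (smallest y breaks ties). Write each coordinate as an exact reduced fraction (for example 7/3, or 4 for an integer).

Clipped polygon: [(6,17) (10,17) (10,147/8) (7,18)]

1. After x ≥ 2: [(2,0) (14,0) (15,14) (15,19) (7,18) (2,13)]
2. After x ≤ 10: [(2,0) (10,0) (10,147/8) (7,18) (2,13)]
3. After y ≥ 17: [(10,17) (10,147/8) (7,18) (6,17)]
4. After y ≤ 20: [(10,17) (10,147/8) (7,18) (6,17)]
5. Canonical ring: [(6,17) (10,17) (10,147/8) (7,18)]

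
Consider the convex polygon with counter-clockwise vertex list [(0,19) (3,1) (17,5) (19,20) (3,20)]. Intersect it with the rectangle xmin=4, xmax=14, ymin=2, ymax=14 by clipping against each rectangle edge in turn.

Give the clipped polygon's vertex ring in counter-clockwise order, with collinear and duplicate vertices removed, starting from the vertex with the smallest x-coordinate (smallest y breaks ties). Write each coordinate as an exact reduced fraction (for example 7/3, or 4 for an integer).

1. After x ≥ 4: [(4,9/7) (17,5) (19,20) (4,20)]
2. After x ≤ 14: [(4,9/7) (14,29/7) (14,20) (4,20)]
3. After y ≥ 2: [(4,2) (13/2,2) (14,29/7) (14,20) (4,20)]
4. After y ≤ 14: [(4,14) (4,2) (13/2,2) (14,29/7) (14,14)]
5. Canonical ring: [(4,2) (13/2,2) (14,29/7) (14,14) (4,14)]

Clipped polygon: [(4,2) (13/2,2) (14,29/7) (14,14) (4,14)]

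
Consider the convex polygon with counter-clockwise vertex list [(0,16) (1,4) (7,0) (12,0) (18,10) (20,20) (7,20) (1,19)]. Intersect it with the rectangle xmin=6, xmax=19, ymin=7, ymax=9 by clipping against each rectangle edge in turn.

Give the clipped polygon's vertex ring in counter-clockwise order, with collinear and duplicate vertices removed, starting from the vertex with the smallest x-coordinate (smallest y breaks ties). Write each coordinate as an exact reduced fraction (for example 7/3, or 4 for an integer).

1. After x ≥ 6: [(6,2/3) (7,0) (12,0) (18,10) (20,20) (7,20) (6,119/6)]
2. After x ≤ 19: [(6,2/3) (7,0) (12,0) (18,10) (19,15) (19,20) (7,20) (6,119/6)]
3. After y ≥ 7: [(6,7) (81/5,7) (18,10) (19,15) (19,20) (7,20) (6,119/6)]
4. After y ≤ 9: [(6,9) (6,7) (81/5,7) (87/5,9)]
5. Canonical ring: [(6,7) (81/5,7) (87/5,9) (6,9)]

Clipped polygon: [(6,7) (81/5,7) (87/5,9) (6,9)]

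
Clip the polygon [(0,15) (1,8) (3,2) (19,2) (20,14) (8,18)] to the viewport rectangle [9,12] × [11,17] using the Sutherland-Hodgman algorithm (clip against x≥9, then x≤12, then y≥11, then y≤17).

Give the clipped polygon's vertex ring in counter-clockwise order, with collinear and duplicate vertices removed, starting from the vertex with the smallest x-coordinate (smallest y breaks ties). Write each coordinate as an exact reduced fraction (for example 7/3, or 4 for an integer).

Clipped polygon: [(9,11) (12,11) (12,50/3) (11,17) (9,17)]

1. After x ≥ 9: [(9,2) (19,2) (20,14) (9,53/3)]
2. After x ≤ 12: [(9,2) (12,2) (12,50/3) (9,53/3)]
3. After y ≥ 11: [(9,11) (12,11) (12,50/3) (9,53/3)]
4. After y ≤ 17: [(9,17) (9,11) (12,11) (12,50/3) (11,17)]
5. Canonical ring: [(9,11) (12,11) (12,50/3) (11,17) (9,17)]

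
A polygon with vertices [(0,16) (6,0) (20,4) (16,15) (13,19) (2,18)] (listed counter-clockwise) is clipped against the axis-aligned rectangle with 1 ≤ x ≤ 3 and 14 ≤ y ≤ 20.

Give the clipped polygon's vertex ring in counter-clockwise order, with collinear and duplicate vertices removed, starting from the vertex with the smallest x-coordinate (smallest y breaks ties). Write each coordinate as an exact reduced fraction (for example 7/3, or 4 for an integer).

1. After x ≥ 1: [(1,17) (1,40/3) (6,0) (20,4) (16,15) (13,19) (2,18)]
2. After x ≤ 3: [(1,17) (1,40/3) (3,8) (3,199/11) (2,18)]
3. After y ≥ 14: [(1,17) (1,14) (3,14) (3,199/11) (2,18)]
4. After y ≤ 20: [(1,17) (1,14) (3,14) (3,199/11) (2,18)]
5. Canonical ring: [(1,14) (3,14) (3,199/11) (2,18) (1,17)]

Clipped polygon: [(1,14) (3,14) (3,199/11) (2,18) (1,17)]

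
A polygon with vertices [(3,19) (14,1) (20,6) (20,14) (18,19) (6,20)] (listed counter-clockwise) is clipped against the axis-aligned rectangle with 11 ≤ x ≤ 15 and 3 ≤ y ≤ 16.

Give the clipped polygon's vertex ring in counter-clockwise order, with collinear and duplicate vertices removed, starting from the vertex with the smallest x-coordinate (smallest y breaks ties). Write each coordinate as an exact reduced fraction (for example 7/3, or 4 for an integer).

1. After x ≥ 11: [(11,65/11) (14,1) (20,6) (20,14) (18,19) (11,235/12)]
2. After x ≤ 15: [(11,65/11) (14,1) (15,11/6) (15,77/4) (11,235/12)]
3. After y ≥ 3: [(11,65/11) (115/9,3) (15,3) (15,77/4) (11,235/12)]
4. After y ≤ 16: [(11,16) (11,65/11) (115/9,3) (15,3) (15,16)]
5. Canonical ring: [(11,65/11) (115/9,3) (15,3) (15,16) (11,16)]

Clipped polygon: [(11,65/11) (115/9,3) (15,3) (15,16) (11,16)]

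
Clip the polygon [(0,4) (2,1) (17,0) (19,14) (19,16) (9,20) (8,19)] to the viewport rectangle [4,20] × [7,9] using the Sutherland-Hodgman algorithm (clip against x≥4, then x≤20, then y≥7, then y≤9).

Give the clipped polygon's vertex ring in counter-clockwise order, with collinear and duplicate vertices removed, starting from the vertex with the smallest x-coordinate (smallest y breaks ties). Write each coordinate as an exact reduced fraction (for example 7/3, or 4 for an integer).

1. After x ≥ 4: [(4,23/2) (4,13/15) (17,0) (19,14) (19,16) (9,20) (8,19)]
2. After x ≤ 20: [(4,23/2) (4,13/15) (17,0) (19,14) (19,16) (9,20) (8,19)]
3. After y ≥ 7: [(4,23/2) (4,7) (18,7) (19,14) (19,16) (9,20) (8,19)]
4. After y ≤ 9: [(4,9) (4,7) (18,7) (128/7,9)]
5. Canonical ring: [(4,7) (18,7) (128/7,9) (4,9)]

Clipped polygon: [(4,7) (18,7) (128/7,9) (4,9)]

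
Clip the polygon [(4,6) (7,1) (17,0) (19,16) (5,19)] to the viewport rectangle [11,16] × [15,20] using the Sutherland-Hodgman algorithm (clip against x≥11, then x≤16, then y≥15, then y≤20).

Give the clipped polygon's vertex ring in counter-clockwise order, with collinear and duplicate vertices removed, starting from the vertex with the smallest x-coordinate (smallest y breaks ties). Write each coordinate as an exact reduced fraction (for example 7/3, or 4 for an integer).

1. After x ≥ 11: [(11,3/5) (17,0) (19,16) (11,124/7)]
2. After x ≤ 16: [(11,3/5) (16,1/10) (16,233/14) (11,124/7)]
3. After y ≥ 15: [(11,15) (16,15) (16,233/14) (11,124/7)]
4. After y ≤ 20: [(11,15) (16,15) (16,233/14) (11,124/7)]
5. Canonical ring: [(11,15) (16,15) (16,233/14) (11,124/7)]

Clipped polygon: [(11,15) (16,15) (16,233/14) (11,124/7)]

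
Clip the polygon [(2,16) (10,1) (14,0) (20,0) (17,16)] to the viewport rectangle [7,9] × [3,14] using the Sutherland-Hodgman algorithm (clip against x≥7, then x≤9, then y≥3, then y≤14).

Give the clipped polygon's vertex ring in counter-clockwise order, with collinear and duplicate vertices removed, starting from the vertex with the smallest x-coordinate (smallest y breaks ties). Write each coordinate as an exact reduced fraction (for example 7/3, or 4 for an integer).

1. After x ≥ 7: [(7,16) (7,53/8) (10,1) (14,0) (20,0) (17,16)]
2. After x ≤ 9: [(9,16) (7,16) (7,53/8) (9,23/8)]
3. After y ≥ 3: [(9,3) (9,16) (7,16) (7,53/8) (134/15,3)]
4. After y ≤ 14: [(9,3) (9,14) (7,14) (7,53/8) (134/15,3)]
5. Canonical ring: [(7,53/8) (134/15,3) (9,3) (9,14) (7,14)]

Clipped polygon: [(7,53/8) (134/15,3) (9,3) (9,14) (7,14)]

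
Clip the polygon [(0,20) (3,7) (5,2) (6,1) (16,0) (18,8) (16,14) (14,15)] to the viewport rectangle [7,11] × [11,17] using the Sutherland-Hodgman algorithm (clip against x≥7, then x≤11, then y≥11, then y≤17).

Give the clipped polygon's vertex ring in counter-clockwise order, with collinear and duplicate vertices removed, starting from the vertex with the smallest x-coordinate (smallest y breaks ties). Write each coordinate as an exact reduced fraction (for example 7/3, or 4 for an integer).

1. After x ≥ 7: [(7,35/2) (7,9/10) (16,0) (18,8) (16,14) (14,15)]
2. After x ≤ 11: [(11,225/14) (7,35/2) (7,9/10) (11,1/2)]
3. After y ≥ 11: [(11,11) (11,225/14) (7,35/2) (7,11)]
4. After y ≤ 17: [(11,11) (11,225/14) (42/5,17) (7,17) (7,11)]
5. Canonical ring: [(7,11) (11,11) (11,225/14) (42/5,17) (7,17)]

Clipped polygon: [(7,11) (11,11) (11,225/14) (42/5,17) (7,17)]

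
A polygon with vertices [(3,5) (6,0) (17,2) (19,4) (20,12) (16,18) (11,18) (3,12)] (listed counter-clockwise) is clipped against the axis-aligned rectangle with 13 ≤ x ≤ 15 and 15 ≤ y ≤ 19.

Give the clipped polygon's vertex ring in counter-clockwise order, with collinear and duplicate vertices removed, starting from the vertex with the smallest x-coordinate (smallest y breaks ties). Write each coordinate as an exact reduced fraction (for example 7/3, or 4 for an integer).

Clipped polygon: [(13,15) (15,15) (15,18) (13,18)]

1. After x ≥ 13: [(13,14/11) (17,2) (19,4) (20,12) (16,18) (13,18)]
2. After x ≤ 15: [(13,14/11) (15,18/11) (15,18) (13,18)]
3. After y ≥ 15: [(13,15) (15,15) (15,18) (13,18)]
4. After y ≤ 19: [(13,15) (15,15) (15,18) (13,18)]
5. Canonical ring: [(13,15) (15,15) (15,18) (13,18)]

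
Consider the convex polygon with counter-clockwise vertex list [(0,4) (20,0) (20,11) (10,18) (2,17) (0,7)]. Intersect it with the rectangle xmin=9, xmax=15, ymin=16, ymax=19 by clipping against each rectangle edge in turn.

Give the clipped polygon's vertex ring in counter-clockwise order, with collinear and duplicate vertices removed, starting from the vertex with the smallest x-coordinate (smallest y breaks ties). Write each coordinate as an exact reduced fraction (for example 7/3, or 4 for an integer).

Clipped polygon: [(9,16) (90/7,16) (10,18) (9,143/8)]

1. After x ≥ 9: [(9,11/5) (20,0) (20,11) (10,18) (9,143/8)]
2. After x ≤ 15: [(9,11/5) (15,1) (15,29/2) (10,18) (9,143/8)]
3. After y ≥ 16: [(9,16) (90/7,16) (10,18) (9,143/8)]
4. After y ≤ 19: [(9,16) (90/7,16) (10,18) (9,143/8)]
5. Canonical ring: [(9,16) (90/7,16) (10,18) (9,143/8)]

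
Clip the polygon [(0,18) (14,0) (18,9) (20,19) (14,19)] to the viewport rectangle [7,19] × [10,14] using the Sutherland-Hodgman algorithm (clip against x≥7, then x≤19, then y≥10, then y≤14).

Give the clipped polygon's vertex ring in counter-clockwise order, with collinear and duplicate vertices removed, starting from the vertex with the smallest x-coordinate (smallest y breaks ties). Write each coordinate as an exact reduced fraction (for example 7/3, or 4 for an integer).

Clipped polygon: [(7,10) (91/5,10) (19,14) (7,14)]

1. After x ≥ 7: [(7,37/2) (7,9) (14,0) (18,9) (20,19) (14,19)]
2. After x ≤ 19: [(7,37/2) (7,9) (14,0) (18,9) (19,14) (19,19) (14,19)]
3. After y ≥ 10: [(7,37/2) (7,10) (91/5,10) (19,14) (19,19) (14,19)]
4. After y ≤ 14: [(7,14) (7,10) (91/5,10) (19,14) (19,14)]
5. Canonical ring: [(7,10) (91/5,10) (19,14) (7,14)]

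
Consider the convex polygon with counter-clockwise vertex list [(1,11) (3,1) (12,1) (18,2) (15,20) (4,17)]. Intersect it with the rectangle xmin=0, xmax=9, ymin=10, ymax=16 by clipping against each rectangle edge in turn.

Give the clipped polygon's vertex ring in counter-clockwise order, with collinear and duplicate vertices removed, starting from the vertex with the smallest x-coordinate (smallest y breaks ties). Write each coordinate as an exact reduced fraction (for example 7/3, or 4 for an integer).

Clipped polygon: [(1,11) (6/5,10) (9,10) (9,16) (7/2,16)]

1. After x ≥ 0: [(1,11) (3,1) (12,1) (18,2) (15,20) (4,17)]
2. After x ≤ 9: [(1,11) (3,1) (9,1) (9,202/11) (4,17)]
3. After y ≥ 10: [(1,11) (6/5,10) (9,10) (9,202/11) (4,17)]
4. After y ≤ 16: [(7/2,16) (1,11) (6/5,10) (9,10) (9,16)]
5. Canonical ring: [(1,11) (6/5,10) (9,10) (9,16) (7/2,16)]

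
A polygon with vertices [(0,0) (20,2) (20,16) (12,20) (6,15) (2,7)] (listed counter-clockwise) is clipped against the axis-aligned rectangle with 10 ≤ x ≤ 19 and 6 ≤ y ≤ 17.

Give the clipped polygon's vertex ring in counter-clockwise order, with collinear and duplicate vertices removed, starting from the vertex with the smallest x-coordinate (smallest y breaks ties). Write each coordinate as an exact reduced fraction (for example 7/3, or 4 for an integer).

Clipped polygon: [(10,6) (19,6) (19,33/2) (18,17) (10,17)]

1. After x ≥ 10: [(10,1) (20,2) (20,16) (12,20) (10,55/3)]
2. After x ≤ 19: [(10,1) (19,19/10) (19,33/2) (12,20) (10,55/3)]
3. After y ≥ 6: [(10,6) (19,6) (19,33/2) (12,20) (10,55/3)]
4. After y ≤ 17: [(10,17) (10,6) (19,6) (19,33/2) (18,17)]
5. Canonical ring: [(10,6) (19,6) (19,33/2) (18,17) (10,17)]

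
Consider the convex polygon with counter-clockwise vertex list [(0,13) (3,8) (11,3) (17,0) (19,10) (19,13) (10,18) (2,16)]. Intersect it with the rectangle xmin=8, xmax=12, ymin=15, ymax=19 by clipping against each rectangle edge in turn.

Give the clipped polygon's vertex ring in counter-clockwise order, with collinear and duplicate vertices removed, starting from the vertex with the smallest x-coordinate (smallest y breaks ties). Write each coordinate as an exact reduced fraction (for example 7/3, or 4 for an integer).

1. After x ≥ 8: [(8,39/8) (11,3) (17,0) (19,10) (19,13) (10,18) (8,35/2)]
2. After x ≤ 12: [(8,39/8) (11,3) (12,5/2) (12,152/9) (10,18) (8,35/2)]
3. After y ≥ 15: [(8,15) (12,15) (12,152/9) (10,18) (8,35/2)]
4. After y ≤ 19: [(8,15) (12,15) (12,152/9) (10,18) (8,35/2)]
5. Canonical ring: [(8,15) (12,15) (12,152/9) (10,18) (8,35/2)]

Clipped polygon: [(8,15) (12,15) (12,152/9) (10,18) (8,35/2)]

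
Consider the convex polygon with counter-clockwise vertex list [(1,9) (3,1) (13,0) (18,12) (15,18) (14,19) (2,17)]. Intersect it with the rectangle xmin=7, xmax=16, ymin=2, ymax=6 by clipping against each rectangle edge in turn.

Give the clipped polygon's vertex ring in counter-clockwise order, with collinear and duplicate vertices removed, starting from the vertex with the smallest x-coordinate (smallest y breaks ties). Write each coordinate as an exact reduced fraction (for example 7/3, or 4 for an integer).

1. After x ≥ 7: [(7,3/5) (13,0) (18,12) (15,18) (14,19) (7,107/6)]
2. After x ≤ 16: [(7,3/5) (13,0) (16,36/5) (16,16) (15,18) (14,19) (7,107/6)]
3. After y ≥ 2: [(7,2) (83/6,2) (16,36/5) (16,16) (15,18) (14,19) (7,107/6)]
4. After y ≤ 6: [(7,6) (7,2) (83/6,2) (31/2,6)]
5. Canonical ring: [(7,2) (83/6,2) (31/2,6) (7,6)]

Clipped polygon: [(7,2) (83/6,2) (31/2,6) (7,6)]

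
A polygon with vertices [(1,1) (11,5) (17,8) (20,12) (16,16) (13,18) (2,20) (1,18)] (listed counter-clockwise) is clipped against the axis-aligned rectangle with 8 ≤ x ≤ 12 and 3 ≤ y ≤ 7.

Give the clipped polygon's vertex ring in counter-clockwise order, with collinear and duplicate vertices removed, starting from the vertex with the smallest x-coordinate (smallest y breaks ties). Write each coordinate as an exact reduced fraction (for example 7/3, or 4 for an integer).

Clipped polygon: [(8,19/5) (11,5) (12,11/2) (12,7) (8,7)]

1. After x ≥ 8: [(8,19/5) (11,5) (17,8) (20,12) (16,16) (13,18) (8,208/11)]
2. After x ≤ 12: [(8,19/5) (11,5) (12,11/2) (12,200/11) (8,208/11)]
3. After y ≥ 3: [(8,19/5) (11,5) (12,11/2) (12,200/11) (8,208/11)]
4. After y ≤ 7: [(8,7) (8,19/5) (11,5) (12,11/2) (12,7)]
5. Canonical ring: [(8,19/5) (11,5) (12,11/2) (12,7) (8,7)]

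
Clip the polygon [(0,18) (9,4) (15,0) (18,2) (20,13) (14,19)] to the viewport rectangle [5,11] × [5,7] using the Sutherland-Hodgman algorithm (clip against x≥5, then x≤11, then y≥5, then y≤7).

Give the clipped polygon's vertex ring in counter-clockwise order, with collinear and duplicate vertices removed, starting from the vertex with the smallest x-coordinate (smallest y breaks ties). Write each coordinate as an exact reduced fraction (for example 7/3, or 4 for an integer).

1. After x ≥ 5: [(5,257/14) (5,92/9) (9,4) (15,0) (18,2) (20,13) (14,19)]
2. After x ≤ 11: [(11,263/14) (5,257/14) (5,92/9) (9,4) (11,8/3)]
3. After y ≥ 5: [(11,5) (11,263/14) (5,257/14) (5,92/9) (117/14,5)]
4. After y ≤ 7: [(11,5) (11,7) (99/14,7) (117/14,5)]
5. Canonical ring: [(99/14,7) (117/14,5) (11,5) (11,7)]

Clipped polygon: [(99/14,7) (117/14,5) (11,5) (11,7)]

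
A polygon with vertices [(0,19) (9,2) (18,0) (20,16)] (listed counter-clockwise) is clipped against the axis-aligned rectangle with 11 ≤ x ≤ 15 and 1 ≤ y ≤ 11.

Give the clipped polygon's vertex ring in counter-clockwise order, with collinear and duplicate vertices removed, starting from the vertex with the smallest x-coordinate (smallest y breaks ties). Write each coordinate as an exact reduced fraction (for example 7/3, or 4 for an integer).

Clipped polygon: [(11,14/9) (27/2,1) (15,1) (15,11) (11,11)]

1. After x ≥ 11: [(11,347/20) (11,14/9) (18,0) (20,16)]
2. After x ≤ 15: [(15,67/4) (11,347/20) (11,14/9) (15,2/3)]
3. After y ≥ 1: [(15,1) (15,67/4) (11,347/20) (11,14/9) (27/2,1)]
4. After y ≤ 11: [(15,1) (15,11) (11,11) (11,14/9) (27/2,1)]
5. Canonical ring: [(11,14/9) (27/2,1) (15,1) (15,11) (11,11)]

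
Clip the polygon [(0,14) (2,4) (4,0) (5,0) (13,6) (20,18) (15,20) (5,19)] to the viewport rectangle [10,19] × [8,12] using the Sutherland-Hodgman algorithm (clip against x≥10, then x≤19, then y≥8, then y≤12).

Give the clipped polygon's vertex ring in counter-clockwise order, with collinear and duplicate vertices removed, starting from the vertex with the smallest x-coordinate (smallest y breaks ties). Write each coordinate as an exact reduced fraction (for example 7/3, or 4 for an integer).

1. After x ≥ 10: [(10,15/4) (13,6) (20,18) (15,20) (10,39/2)]
2. After x ≤ 19: [(10,15/4) (13,6) (19,114/7) (19,92/5) (15,20) (10,39/2)]
3. After y ≥ 8: [(10,8) (85/6,8) (19,114/7) (19,92/5) (15,20) (10,39/2)]
4. After y ≤ 12: [(10,12) (10,8) (85/6,8) (33/2,12)]
5. Canonical ring: [(10,8) (85/6,8) (33/2,12) (10,12)]

Clipped polygon: [(10,8) (85/6,8) (33/2,12) (10,12)]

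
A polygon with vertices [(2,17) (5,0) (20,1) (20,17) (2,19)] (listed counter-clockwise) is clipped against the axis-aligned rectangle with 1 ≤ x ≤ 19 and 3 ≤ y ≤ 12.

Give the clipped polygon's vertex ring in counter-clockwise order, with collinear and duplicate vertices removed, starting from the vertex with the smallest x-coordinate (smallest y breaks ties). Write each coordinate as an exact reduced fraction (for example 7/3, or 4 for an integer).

Clipped polygon: [(49/17,12) (76/17,3) (19,3) (19,12)]

1. After x ≥ 1: [(2,17) (5,0) (20,1) (20,17) (2,19)]
2. After x ≤ 19: [(2,17) (5,0) (19,14/15) (19,154/9) (2,19)]
3. After y ≥ 3: [(2,17) (76/17,3) (19,3) (19,154/9) (2,19)]
4. After y ≤ 12: [(49/17,12) (76/17,3) (19,3) (19,12)]
5. Canonical ring: [(49/17,12) (76/17,3) (19,3) (19,12)]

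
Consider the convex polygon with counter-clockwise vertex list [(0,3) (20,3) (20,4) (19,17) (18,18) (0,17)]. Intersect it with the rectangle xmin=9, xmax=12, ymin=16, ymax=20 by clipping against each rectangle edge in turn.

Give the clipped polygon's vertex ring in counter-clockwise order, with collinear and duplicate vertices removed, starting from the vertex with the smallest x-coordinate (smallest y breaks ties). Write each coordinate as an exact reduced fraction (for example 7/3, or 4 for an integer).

1. After x ≥ 9: [(9,3) (20,3) (20,4) (19,17) (18,18) (9,35/2)]
2. After x ≤ 12: [(9,3) (12,3) (12,53/3) (9,35/2)]
3. After y ≥ 16: [(9,16) (12,16) (12,53/3) (9,35/2)]
4. After y ≤ 20: [(9,16) (12,16) (12,53/3) (9,35/2)]
5. Canonical ring: [(9,16) (12,16) (12,53/3) (9,35/2)]

Clipped polygon: [(9,16) (12,16) (12,53/3) (9,35/2)]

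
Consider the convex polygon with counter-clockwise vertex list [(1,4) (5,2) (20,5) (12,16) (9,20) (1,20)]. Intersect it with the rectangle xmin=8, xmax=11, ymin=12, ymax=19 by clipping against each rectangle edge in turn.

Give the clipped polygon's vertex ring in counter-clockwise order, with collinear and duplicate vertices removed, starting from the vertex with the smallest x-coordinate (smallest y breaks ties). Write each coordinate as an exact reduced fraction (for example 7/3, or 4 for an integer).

1. After x ≥ 8: [(8,13/5) (20,5) (12,16) (9,20) (8,20)]
2. After x ≤ 11: [(8,13/5) (11,16/5) (11,52/3) (9,20) (8,20)]
3. After y ≥ 12: [(8,12) (11,12) (11,52/3) (9,20) (8,20)]
4. After y ≤ 19: [(8,19) (8,12) (11,12) (11,52/3) (39/4,19)]
5. Canonical ring: [(8,12) (11,12) (11,52/3) (39/4,19) (8,19)]

Clipped polygon: [(8,12) (11,12) (11,52/3) (39/4,19) (8,19)]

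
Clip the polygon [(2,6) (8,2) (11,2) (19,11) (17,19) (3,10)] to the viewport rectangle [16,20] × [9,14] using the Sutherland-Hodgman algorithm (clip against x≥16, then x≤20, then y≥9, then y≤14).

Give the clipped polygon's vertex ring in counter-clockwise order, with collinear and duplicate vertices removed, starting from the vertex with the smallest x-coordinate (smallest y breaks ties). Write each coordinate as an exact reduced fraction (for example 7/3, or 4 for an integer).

Clipped polygon: [(16,9) (155/9,9) (19,11) (73/4,14) (16,14)]

1. After x ≥ 16: [(16,61/8) (19,11) (17,19) (16,257/14)]
2. After x ≤ 20: [(16,61/8) (19,11) (17,19) (16,257/14)]
3. After y ≥ 9: [(16,9) (155/9,9) (19,11) (17,19) (16,257/14)]
4. After y ≤ 14: [(16,14) (16,9) (155/9,9) (19,11) (73/4,14)]
5. Canonical ring: [(16,9) (155/9,9) (19,11) (73/4,14) (16,14)]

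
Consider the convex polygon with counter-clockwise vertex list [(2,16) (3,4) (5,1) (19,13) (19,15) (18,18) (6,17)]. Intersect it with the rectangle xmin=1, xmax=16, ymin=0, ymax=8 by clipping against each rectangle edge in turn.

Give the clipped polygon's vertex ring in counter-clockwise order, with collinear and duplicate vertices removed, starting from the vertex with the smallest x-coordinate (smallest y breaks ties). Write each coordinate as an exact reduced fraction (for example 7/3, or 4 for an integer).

1. After x ≥ 1: [(2,16) (3,4) (5,1) (19,13) (19,15) (18,18) (6,17)]
2. After x ≤ 16: [(2,16) (3,4) (5,1) (16,73/7) (16,107/6) (6,17)]
3. After y ≥ 0: [(2,16) (3,4) (5,1) (16,73/7) (16,107/6) (6,17)]
4. After y ≤ 8: [(8/3,8) (3,4) (5,1) (79/6,8)]
5. Canonical ring: [(8/3,8) (3,4) (5,1) (79/6,8)]

Clipped polygon: [(8/3,8) (3,4) (5,1) (79/6,8)]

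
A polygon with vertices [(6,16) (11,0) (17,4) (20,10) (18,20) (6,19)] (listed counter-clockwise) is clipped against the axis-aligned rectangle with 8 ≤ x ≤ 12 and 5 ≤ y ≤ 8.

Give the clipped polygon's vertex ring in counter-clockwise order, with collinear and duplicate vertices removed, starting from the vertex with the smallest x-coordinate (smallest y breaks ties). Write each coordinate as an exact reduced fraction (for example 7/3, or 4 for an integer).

Clipped polygon: [(17/2,8) (151/16,5) (12,5) (12,8)]

1. After x ≥ 8: [(8,48/5) (11,0) (17,4) (20,10) (18,20) (8,115/6)]
2. After x ≤ 12: [(8,48/5) (11,0) (12,2/3) (12,39/2) (8,115/6)]
3. After y ≥ 5: [(8,48/5) (151/16,5) (12,5) (12,39/2) (8,115/6)]
4. After y ≤ 8: [(17/2,8) (151/16,5) (12,5) (12,8)]
5. Canonical ring: [(17/2,8) (151/16,5) (12,5) (12,8)]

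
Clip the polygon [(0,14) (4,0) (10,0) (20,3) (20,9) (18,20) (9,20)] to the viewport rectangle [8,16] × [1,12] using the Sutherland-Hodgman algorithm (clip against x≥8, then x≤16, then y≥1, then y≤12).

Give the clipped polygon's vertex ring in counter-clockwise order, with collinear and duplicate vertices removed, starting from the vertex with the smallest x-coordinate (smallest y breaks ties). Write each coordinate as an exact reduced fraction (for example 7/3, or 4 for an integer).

1. After x ≥ 8: [(8,58/3) (8,0) (10,0) (20,3) (20,9) (18,20) (9,20)]
2. After x ≤ 16: [(8,58/3) (8,0) (10,0) (16,9/5) (16,20) (9,20)]
3. After y ≥ 1: [(8,58/3) (8,1) (40/3,1) (16,9/5) (16,20) (9,20)]
4. After y ≤ 12: [(8,12) (8,1) (40/3,1) (16,9/5) (16,12)]
5. Canonical ring: [(8,1) (40/3,1) (16,9/5) (16,12) (8,12)]

Clipped polygon: [(8,1) (40/3,1) (16,9/5) (16,12) (8,12)]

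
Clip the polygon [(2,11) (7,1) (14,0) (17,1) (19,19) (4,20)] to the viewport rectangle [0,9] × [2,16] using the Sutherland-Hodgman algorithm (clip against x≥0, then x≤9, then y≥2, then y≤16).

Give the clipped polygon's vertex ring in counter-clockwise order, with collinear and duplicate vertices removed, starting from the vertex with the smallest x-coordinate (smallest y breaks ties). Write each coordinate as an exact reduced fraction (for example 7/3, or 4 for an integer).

1. After x ≥ 0: [(2,11) (7,1) (14,0) (17,1) (19,19) (4,20)]
2. After x ≤ 9: [(2,11) (7,1) (9,5/7) (9,59/3) (4,20)]
3. After y ≥ 2: [(2,11) (13/2,2) (9,2) (9,59/3) (4,20)]
4. After y ≤ 16: [(28/9,16) (2,11) (13/2,2) (9,2) (9,16)]
5. Canonical ring: [(2,11) (13/2,2) (9,2) (9,16) (28/9,16)]

Clipped polygon: [(2,11) (13/2,2) (9,2) (9,16) (28/9,16)]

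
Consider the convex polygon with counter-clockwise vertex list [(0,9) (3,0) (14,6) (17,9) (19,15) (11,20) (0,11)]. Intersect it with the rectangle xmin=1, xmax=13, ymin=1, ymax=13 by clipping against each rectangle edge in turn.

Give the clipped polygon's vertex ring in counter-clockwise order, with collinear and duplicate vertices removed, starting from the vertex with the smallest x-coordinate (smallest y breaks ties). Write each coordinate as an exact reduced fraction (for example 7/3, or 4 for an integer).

1. After x ≥ 1: [(1,6) (3,0) (14,6) (17,9) (19,15) (11,20) (1,130/11)]
2. After x ≤ 13: [(1,6) (3,0) (13,60/11) (13,75/4) (11,20) (1,130/11)]
3. After y ≥ 1: [(1,6) (8/3,1) (29/6,1) (13,60/11) (13,75/4) (11,20) (1,130/11)]
4. After y ≤ 13: [(1,6) (8/3,1) (29/6,1) (13,60/11) (13,13) (22/9,13) (1,130/11)]
5. Canonical ring: [(1,6) (8/3,1) (29/6,1) (13,60/11) (13,13) (22/9,13) (1,130/11)]

Clipped polygon: [(1,6) (8/3,1) (29/6,1) (13,60/11) (13,13) (22/9,13) (1,130/11)]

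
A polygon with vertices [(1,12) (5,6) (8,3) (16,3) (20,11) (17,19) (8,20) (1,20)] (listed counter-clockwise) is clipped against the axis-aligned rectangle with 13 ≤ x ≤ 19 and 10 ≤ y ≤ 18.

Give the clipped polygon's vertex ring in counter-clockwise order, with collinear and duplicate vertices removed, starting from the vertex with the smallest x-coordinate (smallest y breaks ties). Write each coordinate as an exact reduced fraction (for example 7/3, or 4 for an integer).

Clipped polygon: [(13,10) (19,10) (19,41/3) (139/8,18) (13,18)]

1. After x ≥ 13: [(13,3) (16,3) (20,11) (17,19) (13,175/9)]
2. After x ≤ 19: [(13,3) (16,3) (19,9) (19,41/3) (17,19) (13,175/9)]
3. After y ≥ 10: [(13,10) (19,10) (19,41/3) (17,19) (13,175/9)]
4. After y ≤ 18: [(13,18) (13,10) (19,10) (19,41/3) (139/8,18)]
5. Canonical ring: [(13,10) (19,10) (19,41/3) (139/8,18) (13,18)]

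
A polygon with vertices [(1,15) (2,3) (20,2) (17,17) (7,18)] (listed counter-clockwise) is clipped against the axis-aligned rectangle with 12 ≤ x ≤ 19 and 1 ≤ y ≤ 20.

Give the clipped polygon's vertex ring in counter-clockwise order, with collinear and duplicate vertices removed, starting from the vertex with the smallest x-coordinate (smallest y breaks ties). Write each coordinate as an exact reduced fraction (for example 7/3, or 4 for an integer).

Clipped polygon: [(12,22/9) (19,37/18) (19,7) (17,17) (12,35/2)]

1. After x ≥ 12: [(12,22/9) (20,2) (17,17) (12,35/2)]
2. After x ≤ 19: [(12,22/9) (19,37/18) (19,7) (17,17) (12,35/2)]
3. After y ≥ 1: [(12,22/9) (19,37/18) (19,7) (17,17) (12,35/2)]
4. After y ≤ 20: [(12,22/9) (19,37/18) (19,7) (17,17) (12,35/2)]
5. Canonical ring: [(12,22/9) (19,37/18) (19,7) (17,17) (12,35/2)]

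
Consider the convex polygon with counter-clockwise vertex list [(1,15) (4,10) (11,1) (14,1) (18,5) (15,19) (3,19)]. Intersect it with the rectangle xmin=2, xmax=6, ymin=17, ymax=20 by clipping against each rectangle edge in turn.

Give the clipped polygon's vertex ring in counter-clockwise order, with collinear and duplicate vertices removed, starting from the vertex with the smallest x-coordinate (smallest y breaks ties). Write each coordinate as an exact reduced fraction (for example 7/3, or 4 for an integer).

1. After x ≥ 2: [(2,17) (2,40/3) (4,10) (11,1) (14,1) (18,5) (15,19) (3,19)]
2. After x ≤ 6: [(2,17) (2,40/3) (4,10) (6,52/7) (6,19) (3,19)]
3. After y ≥ 17: [(2,17) (2,17) (6,17) (6,19) (3,19)]
4. After y ≤ 20: [(2,17) (2,17) (6,17) (6,19) (3,19)]
5. Canonical ring: [(2,17) (6,17) (6,19) (3,19)]

Clipped polygon: [(2,17) (6,17) (6,19) (3,19)]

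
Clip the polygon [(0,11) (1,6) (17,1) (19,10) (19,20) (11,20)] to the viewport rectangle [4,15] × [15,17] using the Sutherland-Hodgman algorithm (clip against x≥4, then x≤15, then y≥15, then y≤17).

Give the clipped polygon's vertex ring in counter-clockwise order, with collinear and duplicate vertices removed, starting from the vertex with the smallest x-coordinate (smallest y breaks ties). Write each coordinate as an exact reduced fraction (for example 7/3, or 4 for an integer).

Clipped polygon: [(44/9,15) (15,15) (15,17) (22/3,17)]

1. After x ≥ 4: [(4,157/11) (4,81/16) (17,1) (19,10) (19,20) (11,20)]
2. After x ≤ 15: [(4,157/11) (4,81/16) (15,13/8) (15,20) (11,20)]
3. After y ≥ 15: [(44/9,15) (15,15) (15,20) (11,20)]
4. After y ≤ 17: [(22/3,17) (44/9,15) (15,15) (15,17)]
5. Canonical ring: [(44/9,15) (15,15) (15,17) (22/3,17)]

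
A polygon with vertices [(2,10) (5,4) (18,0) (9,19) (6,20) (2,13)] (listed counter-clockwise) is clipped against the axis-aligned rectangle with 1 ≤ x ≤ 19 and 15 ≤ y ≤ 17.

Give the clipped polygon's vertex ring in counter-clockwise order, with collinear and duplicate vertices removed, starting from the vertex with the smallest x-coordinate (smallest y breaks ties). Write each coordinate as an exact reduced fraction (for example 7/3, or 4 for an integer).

Clipped polygon: [(22/7,15) (207/19,15) (189/19,17) (30/7,17)]

1. After x ≥ 1: [(2,10) (5,4) (18,0) (9,19) (6,20) (2,13)]
2. After x ≤ 19: [(2,10) (5,4) (18,0) (9,19) (6,20) (2,13)]
3. After y ≥ 15: [(207/19,15) (9,19) (6,20) (22/7,15)]
4. After y ≤ 17: [(207/19,15) (189/19,17) (30/7,17) (22/7,15)]
5. Canonical ring: [(22/7,15) (207/19,15) (189/19,17) (30/7,17)]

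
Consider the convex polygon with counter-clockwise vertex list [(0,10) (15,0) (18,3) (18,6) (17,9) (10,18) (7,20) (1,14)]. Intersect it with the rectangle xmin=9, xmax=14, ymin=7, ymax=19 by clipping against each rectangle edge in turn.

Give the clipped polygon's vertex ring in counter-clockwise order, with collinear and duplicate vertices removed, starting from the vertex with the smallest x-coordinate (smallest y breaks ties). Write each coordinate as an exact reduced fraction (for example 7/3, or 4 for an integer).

1. After x ≥ 9: [(9,4) (15,0) (18,3) (18,6) (17,9) (10,18) (9,56/3)]
2. After x ≤ 14: [(9,4) (14,2/3) (14,90/7) (10,18) (9,56/3)]
3. After y ≥ 7: [(9,7) (14,7) (14,90/7) (10,18) (9,56/3)]
4. After y ≤ 19: [(9,7) (14,7) (14,90/7) (10,18) (9,56/3)]
5. Canonical ring: [(9,7) (14,7) (14,90/7) (10,18) (9,56/3)]

Clipped polygon: [(9,7) (14,7) (14,90/7) (10,18) (9,56/3)]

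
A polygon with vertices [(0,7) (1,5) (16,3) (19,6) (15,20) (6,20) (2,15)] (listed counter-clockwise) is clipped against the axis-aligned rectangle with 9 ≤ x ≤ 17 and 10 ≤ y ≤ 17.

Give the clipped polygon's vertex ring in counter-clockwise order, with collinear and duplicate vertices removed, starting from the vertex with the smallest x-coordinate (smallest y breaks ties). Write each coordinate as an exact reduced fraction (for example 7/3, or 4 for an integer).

1. After x ≥ 9: [(9,59/15) (16,3) (19,6) (15,20) (9,20)]
2. After x ≤ 17: [(9,59/15) (16,3) (17,4) (17,13) (15,20) (9,20)]
3. After y ≥ 10: [(9,10) (17,10) (17,13) (15,20) (9,20)]
4. After y ≤ 17: [(9,17) (9,10) (17,10) (17,13) (111/7,17)]
5. Canonical ring: [(9,10) (17,10) (17,13) (111/7,17) (9,17)]

Clipped polygon: [(9,10) (17,10) (17,13) (111/7,17) (9,17)]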